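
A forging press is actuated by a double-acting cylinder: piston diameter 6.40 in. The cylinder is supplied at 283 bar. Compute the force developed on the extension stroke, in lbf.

F ≈ 1.32e5 lbf

Cap-side area A_cap = π/4 × (6.40 in)² = 32.17 in^2
F = P × A_cap = 283 bar × A_cap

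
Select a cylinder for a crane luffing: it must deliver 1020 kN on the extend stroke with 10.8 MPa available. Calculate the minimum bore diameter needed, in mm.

Extension force acts on the full piston face: F = P × (π/4)D².
D = √(4F / (πP)) = √(4 × 1020 kN / (π × 10.8 MPa))

D ≈ 347 mm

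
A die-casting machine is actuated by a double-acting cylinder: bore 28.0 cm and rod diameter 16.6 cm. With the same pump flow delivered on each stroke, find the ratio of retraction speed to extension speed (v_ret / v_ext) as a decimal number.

Cap-side area A_cap = π/4 × (28.0 cm)² = 615.8 cm^2
Rod-side annular area A_ann = π/4 × (28.0² − 16.6²) = 399.3 cm^2
For equal Q, v ∝ 1/A, so v_ret/v_ext = A_cap/A_ann.

v_ret/v_ext ≈ 1.54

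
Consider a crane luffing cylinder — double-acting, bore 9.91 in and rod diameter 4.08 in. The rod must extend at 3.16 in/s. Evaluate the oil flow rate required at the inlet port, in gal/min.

Cap-side area A_cap = π/4 × (9.91 in)² = 77.13 in^2
Q = A × v

Q ≈ 63.3 gal/min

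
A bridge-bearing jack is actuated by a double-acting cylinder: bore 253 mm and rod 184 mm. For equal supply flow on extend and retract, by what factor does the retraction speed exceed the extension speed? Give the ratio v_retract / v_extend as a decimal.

v_ret/v_ext ≈ 2.12

Cap-side area A_cap = π/4 × (253 mm)² = 50270 mm^2
Rod-side annular area A_ann = π/4 × (253² − 184²) = 23680 mm^2
For equal Q, v ∝ 1/A, so v_ret/v_ext = A_cap/A_ann.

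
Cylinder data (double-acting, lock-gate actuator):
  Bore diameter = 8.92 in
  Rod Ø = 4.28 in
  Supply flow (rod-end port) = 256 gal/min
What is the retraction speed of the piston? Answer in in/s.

Rod-side annular area A_ann = π/4 × (8.92² − 4.28²) = 48.10 in^2
Flow into the rod-end port fills the annular volume.
v = Q / A

v ≈ 20.5 in/s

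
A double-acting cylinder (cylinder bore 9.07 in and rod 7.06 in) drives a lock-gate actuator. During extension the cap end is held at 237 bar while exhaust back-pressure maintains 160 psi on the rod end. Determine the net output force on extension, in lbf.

F ≈ 2.18e5 lbf

Cap-side area A_cap = π/4 × (9.07 in)² = 64.61 in^2
Rod-side annular area A_ann = π/4 × (9.07² − 7.06²) = 25.46 in^2
Net thrust = P_cap·A_cap − P_rod·A_ann = 2.221e5 lbf − 4074 lbf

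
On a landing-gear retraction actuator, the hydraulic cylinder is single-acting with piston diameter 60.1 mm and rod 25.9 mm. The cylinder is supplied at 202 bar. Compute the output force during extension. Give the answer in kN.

F ≈ 57.3 kN

Cap-side area A_cap = π/4 × (60.1 mm)² = 2837 mm^2
F = P × A_cap = 202 bar × A_cap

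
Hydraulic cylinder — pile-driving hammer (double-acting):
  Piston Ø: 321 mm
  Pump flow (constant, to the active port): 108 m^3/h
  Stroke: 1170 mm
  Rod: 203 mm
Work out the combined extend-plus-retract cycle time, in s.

t ≈ 5.05 s

Cap-side area A_cap = π/4 × (321 mm)² = 80930 mm^2
Rod-side annular area A_ann = π/4 × (321² − 203²) = 48560 mm^2
t_ext = A_cap·L/Q = 3.156 s
t_ret = A_ann·L/Q = 1.894 s
t_cycle = t_ext + t_ret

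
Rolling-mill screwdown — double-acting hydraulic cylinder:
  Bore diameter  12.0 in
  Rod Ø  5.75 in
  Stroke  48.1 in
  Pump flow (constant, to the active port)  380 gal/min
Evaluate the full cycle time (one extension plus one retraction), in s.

t ≈ 6.58 s

Cap-side area A_cap = π/4 × (12.0 in)² = 113.1 in^2
Rod-side annular area A_ann = π/4 × (12.0² − 5.75²) = 87.13 in^2
t_ext = A_cap·L/Q = 3.718 s
t_ret = A_ann·L/Q = 2.865 s
t_cycle = t_ext + t_ret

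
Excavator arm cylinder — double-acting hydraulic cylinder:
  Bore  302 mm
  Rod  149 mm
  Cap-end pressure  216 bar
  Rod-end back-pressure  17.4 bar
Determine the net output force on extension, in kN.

F ≈ 1450 kN

Cap-side area A_cap = π/4 × (302 mm)² = 71630 mm^2
Rod-side annular area A_ann = π/4 × (302² − 149²) = 54190 mm^2
Net thrust = P_cap·A_cap − P_rod·A_ann = 1547 kN − 94.30 kN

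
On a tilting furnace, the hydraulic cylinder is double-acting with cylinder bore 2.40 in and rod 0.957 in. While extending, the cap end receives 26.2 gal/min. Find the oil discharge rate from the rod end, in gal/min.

Cap-side area A_cap = π/4 × (2.40 in)² = 4.524 in^2
Rod-side annular area A_ann = π/4 × (2.40² − 0.957²) = 3.805 in^2
Piston speed v = Q_in/A_cap; rod-end outflow Q_out = v × A_ann = Q_in × A_ann/A_cap.

Q_out ≈ 22.0 gal/min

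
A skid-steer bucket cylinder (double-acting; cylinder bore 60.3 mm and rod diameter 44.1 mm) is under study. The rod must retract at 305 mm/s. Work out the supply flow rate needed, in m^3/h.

Q ≈ 1.46 m^3/h

Rod-side annular area A_ann = π/4 × (60.3² − 44.1²) = 1328 mm^2
Q = A × v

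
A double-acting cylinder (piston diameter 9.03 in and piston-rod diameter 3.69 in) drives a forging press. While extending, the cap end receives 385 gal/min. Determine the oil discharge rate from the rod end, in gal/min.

Cap-side area A_cap = π/4 × (9.03 in)² = 64.04 in^2
Rod-side annular area A_ann = π/4 × (9.03² − 3.69²) = 53.35 in^2
Piston speed v = Q_in/A_cap; rod-end outflow Q_out = v × A_ann = Q_in × A_ann/A_cap.

Q_out ≈ 321 gal/min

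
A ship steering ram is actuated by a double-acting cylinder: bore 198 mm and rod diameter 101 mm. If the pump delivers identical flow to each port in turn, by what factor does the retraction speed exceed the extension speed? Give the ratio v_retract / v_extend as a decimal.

v_ret/v_ext ≈ 1.35

Cap-side area A_cap = π/4 × (198 mm)² = 30790 mm^2
Rod-side annular area A_ann = π/4 × (198² − 101²) = 22780 mm^2
For equal Q, v ∝ 1/A, so v_ret/v_ext = A_cap/A_ann.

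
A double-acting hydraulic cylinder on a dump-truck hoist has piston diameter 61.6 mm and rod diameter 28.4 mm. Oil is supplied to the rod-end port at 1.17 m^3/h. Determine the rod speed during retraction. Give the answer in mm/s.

Rod-side annular area A_ann = π/4 × (61.6² − 28.4²) = 2347 mm^2
Flow into the rod-end port fills the annular volume.
v = Q / A

v ≈ 138 mm/s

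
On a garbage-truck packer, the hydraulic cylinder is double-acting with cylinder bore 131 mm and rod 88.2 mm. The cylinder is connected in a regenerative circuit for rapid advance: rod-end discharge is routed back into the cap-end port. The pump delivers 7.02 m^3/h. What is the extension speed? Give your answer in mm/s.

In regeneration the rod-end outflow joins the pump flow into the cap end, so the net volume the pump must supply per unit advance equals the rod cross-section area.
Rod cross-section A_rod = π/4 × (88.2 mm)² = 6110 mm^2
v = Q_pump / A_rod

v ≈ 319 mm/s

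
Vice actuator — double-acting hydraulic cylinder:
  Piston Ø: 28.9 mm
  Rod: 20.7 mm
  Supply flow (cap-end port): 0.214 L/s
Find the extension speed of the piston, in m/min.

Cap-side area A_cap = π/4 × (28.9 mm)² = 656.0 mm^2
v = Q / A

v ≈ 19.6 m/min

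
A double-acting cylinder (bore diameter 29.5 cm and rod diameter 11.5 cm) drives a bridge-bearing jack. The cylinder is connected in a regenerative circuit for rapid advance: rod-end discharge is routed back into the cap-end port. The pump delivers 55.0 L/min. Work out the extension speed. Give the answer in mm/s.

In regeneration the rod-end outflow joins the pump flow into the cap end, so the net volume the pump must supply per unit advance equals the rod cross-section area.
Rod cross-section A_rod = π/4 × (11.5 cm)² = 103.9 cm^2
v = Q_pump / A_rod

v ≈ 88.3 mm/s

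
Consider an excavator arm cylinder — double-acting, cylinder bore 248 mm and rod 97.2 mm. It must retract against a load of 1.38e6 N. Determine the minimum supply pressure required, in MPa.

Rod-side annular area A_ann = π/4 × (248² − 97.2²) = 40880 mm^2
Retraction: pressure acts on the annular area.
P = F / A = 1.38e6 N / A

P ≈ 33.8 MPa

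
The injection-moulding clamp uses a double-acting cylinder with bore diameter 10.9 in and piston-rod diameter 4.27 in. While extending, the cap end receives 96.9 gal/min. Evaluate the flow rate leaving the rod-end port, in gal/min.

Q_out ≈ 82.0 gal/min

Cap-side area A_cap = π/4 × (10.9 in)² = 93.31 in^2
Rod-side annular area A_ann = π/4 × (10.9² − 4.27²) = 78.99 in^2
Piston speed v = Q_in/A_cap; rod-end outflow Q_out = v × A_ann = Q_in × A_ann/A_cap.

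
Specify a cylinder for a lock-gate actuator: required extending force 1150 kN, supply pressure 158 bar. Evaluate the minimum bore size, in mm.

Extension force acts on the full piston face: F = P × (π/4)D².
D = √(4F / (πP)) = √(4 × 1150 kN / (π × 158 bar))

D ≈ 304 mm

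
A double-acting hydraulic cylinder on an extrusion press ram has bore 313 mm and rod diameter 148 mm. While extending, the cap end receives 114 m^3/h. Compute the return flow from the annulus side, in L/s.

Cap-side area A_cap = π/4 × (313 mm)² = 76940 mm^2
Rod-side annular area A_ann = π/4 × (313² − 148²) = 59740 mm^2
Piston speed v = Q_in/A_cap; rod-end outflow Q_out = v × A_ann = Q_in × A_ann/A_cap.

Q_out ≈ 24.6 L/s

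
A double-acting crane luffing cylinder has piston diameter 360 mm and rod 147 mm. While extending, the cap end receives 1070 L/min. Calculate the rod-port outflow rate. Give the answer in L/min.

Cap-side area A_cap = π/4 × (360 mm)² = 1.018e5 mm^2
Rod-side annular area A_ann = π/4 × (360² − 147²) = 84820 mm^2
Piston speed v = Q_in/A_cap; rod-end outflow Q_out = v × A_ann = Q_in × A_ann/A_cap.

Q_out ≈ 892 L/min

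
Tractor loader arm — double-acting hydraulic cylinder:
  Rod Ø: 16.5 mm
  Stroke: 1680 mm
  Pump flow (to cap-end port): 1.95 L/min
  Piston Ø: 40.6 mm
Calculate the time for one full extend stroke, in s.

t ≈ 66.9 s

Cap-side area A_cap = π/4 × (40.6 mm)² = 1295 mm^2
Swept volume V = A × L; t = V / Q = A·L / Q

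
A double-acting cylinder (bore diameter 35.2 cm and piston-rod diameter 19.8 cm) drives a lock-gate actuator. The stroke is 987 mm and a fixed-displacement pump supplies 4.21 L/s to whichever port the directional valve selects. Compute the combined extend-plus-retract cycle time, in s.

t ≈ 38.4 s

Cap-side area A_cap = π/4 × (35.2 cm)² = 973.1 cm^2
Rod-side annular area A_ann = π/4 × (35.2² − 19.8²) = 665.2 cm^2
t_ext = A_cap·L/Q = 22.81 s
t_ret = A_ann·L/Q = 15.60 s
t_cycle = t_ext + t_ret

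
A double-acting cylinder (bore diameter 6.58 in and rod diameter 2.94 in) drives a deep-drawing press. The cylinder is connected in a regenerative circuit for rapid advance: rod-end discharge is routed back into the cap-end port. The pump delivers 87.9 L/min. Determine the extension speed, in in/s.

In regeneration the rod-end outflow joins the pump flow into the cap end, so the net volume the pump must supply per unit advance equals the rod cross-section area.
Rod cross-section A_rod = π/4 × (2.94 in)² = 6.789 in^2
v = Q_pump / A_rod

v ≈ 13.2 in/s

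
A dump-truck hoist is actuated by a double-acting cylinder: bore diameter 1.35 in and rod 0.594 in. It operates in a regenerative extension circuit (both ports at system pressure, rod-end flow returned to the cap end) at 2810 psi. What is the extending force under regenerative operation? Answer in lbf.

With equal pressure on both faces, forces on the annular region cancel; the net push is pressure × rod cross-section.
Rod cross-section A_rod = π/4 × (0.594 in)² = 0.2771 in^2
F = P × A_rod

F ≈ 779 lbf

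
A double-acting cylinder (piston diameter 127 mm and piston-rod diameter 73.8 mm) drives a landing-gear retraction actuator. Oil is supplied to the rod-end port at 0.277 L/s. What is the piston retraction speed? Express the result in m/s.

v ≈ 0.0330 m/s

Rod-side annular area A_ann = π/4 × (127² − 73.8²) = 8390 mm^2
Flow into the rod-end port fills the annular volume.
v = Q / A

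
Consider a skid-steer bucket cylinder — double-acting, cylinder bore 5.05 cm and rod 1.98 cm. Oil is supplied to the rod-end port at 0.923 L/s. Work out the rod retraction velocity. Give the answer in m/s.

v ≈ 0.545 m/s

Rod-side annular area A_ann = π/4 × (5.05² − 1.98²) = 16.95 cm^2
Flow into the rod-end port fills the annular volume.
v = Q / A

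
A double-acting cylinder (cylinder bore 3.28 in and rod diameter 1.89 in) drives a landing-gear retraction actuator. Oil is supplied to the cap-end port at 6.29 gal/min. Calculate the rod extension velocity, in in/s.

v ≈ 2.87 in/s

Cap-side area A_cap = π/4 × (3.28 in)² = 8.450 in^2
v = Q / A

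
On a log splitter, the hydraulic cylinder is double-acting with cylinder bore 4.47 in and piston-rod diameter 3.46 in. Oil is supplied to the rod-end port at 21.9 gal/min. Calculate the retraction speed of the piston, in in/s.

Rod-side annular area A_ann = π/4 × (4.47² − 3.46²) = 6.290 in^2
Flow into the rod-end port fills the annular volume.
v = Q / A

v ≈ 13.4 in/s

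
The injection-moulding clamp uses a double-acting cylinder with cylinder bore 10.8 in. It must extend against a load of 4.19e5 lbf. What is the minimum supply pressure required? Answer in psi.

P ≈ 4570 psi

Cap-side area A_cap = π/4 × (10.8 in)² = 91.61 in^2
P = F / A = 4.19e5 lbf / A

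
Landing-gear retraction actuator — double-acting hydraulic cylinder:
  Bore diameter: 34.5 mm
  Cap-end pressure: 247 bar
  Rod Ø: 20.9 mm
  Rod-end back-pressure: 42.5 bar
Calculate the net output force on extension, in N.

Cap-side area A_cap = π/4 × (34.5 mm)² = 934.8 mm^2
Rod-side annular area A_ann = π/4 × (34.5² − 20.9²) = 591.8 mm^2
Net thrust = P_cap·A_cap − P_rod·A_ann = 23090 N − 2515 N

F ≈ 20600 N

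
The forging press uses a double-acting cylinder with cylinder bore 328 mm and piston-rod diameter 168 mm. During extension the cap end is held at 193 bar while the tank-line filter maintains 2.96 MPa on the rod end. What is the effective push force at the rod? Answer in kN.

Cap-side area A_cap = π/4 × (328 mm)² = 84500 mm^2
Rod-side annular area A_ann = π/4 × (328² − 168²) = 62330 mm^2
Net thrust = P_cap·A_cap − P_rod·A_ann = 1631 kN − 184.5 kN

F ≈ 1450 kN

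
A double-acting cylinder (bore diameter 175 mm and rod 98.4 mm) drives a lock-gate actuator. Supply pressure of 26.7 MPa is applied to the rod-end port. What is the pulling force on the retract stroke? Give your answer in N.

F ≈ 4.39e5 N

Rod-side annular area A_ann = π/4 × (175² − 98.4²) = 16450 mm^2
On retraction the pressure acts on the annular area (bore minus rod).
F = P × A_ann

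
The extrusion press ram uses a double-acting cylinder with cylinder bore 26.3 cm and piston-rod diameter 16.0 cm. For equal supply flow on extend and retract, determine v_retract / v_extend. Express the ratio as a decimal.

Cap-side area A_cap = π/4 × (26.3 cm)² = 543.3 cm^2
Rod-side annular area A_ann = π/4 × (26.3² − 16.0²) = 342.2 cm^2
For equal Q, v ∝ 1/A, so v_ret/v_ext = A_cap/A_ann.

v_ret/v_ext ≈ 1.59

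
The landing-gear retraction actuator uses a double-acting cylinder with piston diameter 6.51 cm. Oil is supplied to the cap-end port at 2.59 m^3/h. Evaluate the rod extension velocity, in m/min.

v ≈ 13.0 m/min

Cap-side area A_cap = π/4 × (6.51 cm)² = 33.29 cm^2
v = Q / A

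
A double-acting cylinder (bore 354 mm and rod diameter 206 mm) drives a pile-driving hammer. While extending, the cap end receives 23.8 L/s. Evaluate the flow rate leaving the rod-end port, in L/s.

Q_out ≈ 15.7 L/s

Cap-side area A_cap = π/4 × (354 mm)² = 98420 mm^2
Rod-side annular area A_ann = π/4 × (354² − 206²) = 65090 mm^2
Piston speed v = Q_in/A_cap; rod-end outflow Q_out = v × A_ann = Q_in × A_ann/A_cap.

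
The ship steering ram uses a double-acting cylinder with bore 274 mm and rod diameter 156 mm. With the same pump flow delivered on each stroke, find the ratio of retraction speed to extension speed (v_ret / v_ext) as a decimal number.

v_ret/v_ext ≈ 1.48

Cap-side area A_cap = π/4 × (274 mm)² = 58960 mm^2
Rod-side annular area A_ann = π/4 × (274² − 156²) = 39850 mm^2
For equal Q, v ∝ 1/A, so v_ret/v_ext = A_cap/A_ann.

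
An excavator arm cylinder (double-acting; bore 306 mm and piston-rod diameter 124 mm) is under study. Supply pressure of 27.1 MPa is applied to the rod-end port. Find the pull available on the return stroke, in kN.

Rod-side annular area A_ann = π/4 × (306² − 124²) = 61470 mm^2
On retraction the pressure acts on the annular area (bore minus rod).
F = P × A_ann

F ≈ 1670 kN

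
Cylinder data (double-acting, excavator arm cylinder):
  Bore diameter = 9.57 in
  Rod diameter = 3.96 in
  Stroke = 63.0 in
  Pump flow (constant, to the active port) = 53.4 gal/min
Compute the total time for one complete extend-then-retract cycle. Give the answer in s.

t ≈ 40.3 s

Cap-side area A_cap = π/4 × (9.57 in)² = 71.93 in^2
Rod-side annular area A_ann = π/4 × (9.57² − 3.96²) = 59.61 in^2
t_ext = A_cap·L/Q = 22.04 s
t_ret = A_ann·L/Q = 18.27 s
t_cycle = t_ext + t_ret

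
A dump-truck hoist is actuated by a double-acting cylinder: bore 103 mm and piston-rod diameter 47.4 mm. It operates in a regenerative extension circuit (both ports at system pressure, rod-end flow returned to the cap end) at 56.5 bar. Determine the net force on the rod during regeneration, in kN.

F ≈ 9.97 kN

With equal pressure on both faces, forces on the annular region cancel; the net push is pressure × rod cross-section.
Rod cross-section A_rod = π/4 × (47.4 mm)² = 1765 mm^2
F = P × A_rod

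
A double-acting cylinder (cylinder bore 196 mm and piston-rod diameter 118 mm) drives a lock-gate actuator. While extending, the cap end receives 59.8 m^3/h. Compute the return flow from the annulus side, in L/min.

Q_out ≈ 635 L/min

Cap-side area A_cap = π/4 × (196 mm)² = 30170 mm^2
Rod-side annular area A_ann = π/4 × (196² − 118²) = 19240 mm^2
Piston speed v = Q_in/A_cap; rod-end outflow Q_out = v × A_ann = Q_in × A_ann/A_cap.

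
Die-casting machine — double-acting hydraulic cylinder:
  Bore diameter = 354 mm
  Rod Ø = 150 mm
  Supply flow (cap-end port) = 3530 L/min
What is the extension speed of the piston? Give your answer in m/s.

Cap-side area A_cap = π/4 × (354 mm)² = 98420 mm^2
v = Q / A

v ≈ 0.598 m/s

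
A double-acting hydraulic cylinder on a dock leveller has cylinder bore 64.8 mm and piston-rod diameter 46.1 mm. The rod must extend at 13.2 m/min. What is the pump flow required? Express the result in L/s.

Cap-side area A_cap = π/4 × (64.8 mm)² = 3298 mm^2
Q = A × v

Q ≈ 0.726 L/s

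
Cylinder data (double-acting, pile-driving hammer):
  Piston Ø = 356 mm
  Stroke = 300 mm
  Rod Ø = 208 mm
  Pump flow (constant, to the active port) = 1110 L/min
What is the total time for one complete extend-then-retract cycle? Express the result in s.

Cap-side area A_cap = π/4 × (356 mm)² = 99540 mm^2
Rod-side annular area A_ann = π/4 × (356² − 208²) = 65560 mm^2
t_ext = A_cap·L/Q = 1.614 s
t_ret = A_ann·L/Q = 1.063 s
t_cycle = t_ext + t_ret

t ≈ 2.68 s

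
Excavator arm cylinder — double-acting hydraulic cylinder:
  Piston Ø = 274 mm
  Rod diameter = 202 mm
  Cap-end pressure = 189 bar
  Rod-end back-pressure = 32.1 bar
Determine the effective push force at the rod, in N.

Cap-side area A_cap = π/4 × (274 mm)² = 58960 mm^2
Rod-side annular area A_ann = π/4 × (274² − 202²) = 26920 mm^2
Net thrust = P_cap·A_cap − P_rod·A_ann = 1.114e6 N − 86400 N

F ≈ 1.03e6 N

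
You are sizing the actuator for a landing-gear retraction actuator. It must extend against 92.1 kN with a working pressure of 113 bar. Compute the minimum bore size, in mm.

D ≈ 102 mm

Extension force acts on the full piston face: F = P × (π/4)D².
D = √(4F / (πP)) = √(4 × 92.1 kN / (π × 113 bar))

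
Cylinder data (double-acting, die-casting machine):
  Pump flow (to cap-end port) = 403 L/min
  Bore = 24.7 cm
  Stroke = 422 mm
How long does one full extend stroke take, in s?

t ≈ 3.01 s

Cap-side area A_cap = π/4 × (24.7 cm)² = 479.2 cm^2
Swept volume V = A × L; t = V / Q = A·L / Q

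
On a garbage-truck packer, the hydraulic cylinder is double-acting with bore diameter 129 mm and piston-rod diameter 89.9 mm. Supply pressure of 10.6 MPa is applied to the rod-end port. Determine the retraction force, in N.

F ≈ 71300 N

Rod-side annular area A_ann = π/4 × (129² − 89.9²) = 6722 mm^2
On retraction the pressure acts on the annular area (bore minus rod).
F = P × A_ann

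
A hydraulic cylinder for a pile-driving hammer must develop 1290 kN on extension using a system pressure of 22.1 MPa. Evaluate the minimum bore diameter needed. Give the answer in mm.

D ≈ 273 mm

Extension force acts on the full piston face: F = P × (π/4)D².
D = √(4F / (πP)) = √(4 × 1290 kN / (π × 22.1 MPa))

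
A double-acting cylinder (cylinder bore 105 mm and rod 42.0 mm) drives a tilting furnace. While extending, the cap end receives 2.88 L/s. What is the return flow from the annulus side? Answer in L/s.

Cap-side area A_cap = π/4 × (105 mm)² = 8659 mm^2
Rod-side annular area A_ann = π/4 × (105² − 42.0²) = 7274 mm^2
Piston speed v = Q_in/A_cap; rod-end outflow Q_out = v × A_ann = Q_in × A_ann/A_cap.

Q_out ≈ 2.42 L/s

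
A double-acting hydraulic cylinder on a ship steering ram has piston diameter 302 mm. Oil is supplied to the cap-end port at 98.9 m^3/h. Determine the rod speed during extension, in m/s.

Cap-side area A_cap = π/4 × (302 mm)² = 71630 mm^2
v = Q / A

v ≈ 0.384 m/s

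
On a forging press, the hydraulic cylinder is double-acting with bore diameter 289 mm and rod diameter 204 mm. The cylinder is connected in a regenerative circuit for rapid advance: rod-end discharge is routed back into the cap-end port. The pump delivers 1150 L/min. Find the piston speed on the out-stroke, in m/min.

In regeneration the rod-end outflow joins the pump flow into the cap end, so the net volume the pump must supply per unit advance equals the rod cross-section area.
Rod cross-section A_rod = π/4 × (204 mm)² = 32690 mm^2
v = Q_pump / A_rod

v ≈ 35.2 m/min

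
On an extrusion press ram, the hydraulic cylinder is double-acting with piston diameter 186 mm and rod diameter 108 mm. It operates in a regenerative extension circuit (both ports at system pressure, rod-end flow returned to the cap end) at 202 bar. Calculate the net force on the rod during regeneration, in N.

With equal pressure on both faces, forces on the annular region cancel; the net push is pressure × rod cross-section.
Rod cross-section A_rod = π/4 × (108 mm)² = 9161 mm^2
F = P × A_rod

F ≈ 1.85e5 N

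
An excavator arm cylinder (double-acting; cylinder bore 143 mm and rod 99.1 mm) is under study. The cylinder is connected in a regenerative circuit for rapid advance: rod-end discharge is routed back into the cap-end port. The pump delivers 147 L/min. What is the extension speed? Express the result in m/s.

v ≈ 0.318 m/s

In regeneration the rod-end outflow joins the pump flow into the cap end, so the net volume the pump must supply per unit advance equals the rod cross-section area.
Rod cross-section A_rod = π/4 × (99.1 mm)² = 7713 mm^2
v = Q_pump / A_rod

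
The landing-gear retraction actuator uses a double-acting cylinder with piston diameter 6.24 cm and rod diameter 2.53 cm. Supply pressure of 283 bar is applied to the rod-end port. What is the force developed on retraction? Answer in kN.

F ≈ 72.3 kN

Rod-side annular area A_ann = π/4 × (6.24² − 2.53²) = 25.55 cm^2
On retraction the pressure acts on the annular area (bore minus rod).
F = P × A_ann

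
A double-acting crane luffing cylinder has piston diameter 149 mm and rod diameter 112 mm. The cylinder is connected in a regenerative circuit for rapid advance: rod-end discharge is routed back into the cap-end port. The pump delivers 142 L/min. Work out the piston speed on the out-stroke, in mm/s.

In regeneration the rod-end outflow joins the pump flow into the cap end, so the net volume the pump must supply per unit advance equals the rod cross-section area.
Rod cross-section A_rod = π/4 × (112 mm)² = 9852 mm^2
v = Q_pump / A_rod

v ≈ 240 mm/s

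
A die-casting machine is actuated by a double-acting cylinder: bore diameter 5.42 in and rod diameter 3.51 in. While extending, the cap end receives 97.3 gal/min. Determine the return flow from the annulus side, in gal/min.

Cap-side area A_cap = π/4 × (5.42 in)² = 23.07 in^2
Rod-side annular area A_ann = π/4 × (5.42² − 3.51²) = 13.40 in^2
Piston speed v = Q_in/A_cap; rod-end outflow Q_out = v × A_ann = Q_in × A_ann/A_cap.

Q_out ≈ 56.5 gal/min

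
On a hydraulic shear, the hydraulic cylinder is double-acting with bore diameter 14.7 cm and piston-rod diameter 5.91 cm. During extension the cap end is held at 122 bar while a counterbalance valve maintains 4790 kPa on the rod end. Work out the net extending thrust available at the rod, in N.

F ≈ 1.39e5 N

Cap-side area A_cap = π/4 × (14.7 cm)² = 169.7 cm^2
Rod-side annular area A_ann = π/4 × (14.7² − 5.91²) = 142.3 cm^2
Net thrust = P_cap·A_cap − P_rod·A_ann = 2.071e5 N − 68150 N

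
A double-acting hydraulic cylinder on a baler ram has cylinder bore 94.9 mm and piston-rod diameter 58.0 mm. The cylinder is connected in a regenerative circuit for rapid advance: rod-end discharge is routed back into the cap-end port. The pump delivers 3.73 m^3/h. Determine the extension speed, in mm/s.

In regeneration the rod-end outflow joins the pump flow into the cap end, so the net volume the pump must supply per unit advance equals the rod cross-section area.
Rod cross-section A_rod = π/4 × (58.0 mm)² = 2642 mm^2
v = Q_pump / A_rod

v ≈ 392 mm/s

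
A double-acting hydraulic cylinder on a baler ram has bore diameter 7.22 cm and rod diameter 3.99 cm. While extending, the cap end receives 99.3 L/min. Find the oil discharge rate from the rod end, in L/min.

Cap-side area A_cap = π/4 × (7.22 cm)² = 40.94 cm^2
Rod-side annular area A_ann = π/4 × (7.22² − 3.99²) = 28.44 cm^2
Piston speed v = Q_in/A_cap; rod-end outflow Q_out = v × A_ann = Q_in × A_ann/A_cap.

Q_out ≈ 69.0 L/min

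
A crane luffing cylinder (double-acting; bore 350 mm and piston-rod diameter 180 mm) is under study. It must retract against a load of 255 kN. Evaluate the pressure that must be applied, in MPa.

P ≈ 3.60 MPa

Rod-side annular area A_ann = π/4 × (350² − 180²) = 70760 mm^2
Retraction: pressure acts on the annular area.
P = F / A = 255 kN / A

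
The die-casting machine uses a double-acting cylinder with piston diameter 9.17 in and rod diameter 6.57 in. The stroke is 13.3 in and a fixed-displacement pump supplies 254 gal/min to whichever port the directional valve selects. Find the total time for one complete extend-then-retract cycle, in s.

Cap-side area A_cap = π/4 × (9.17 in)² = 66.04 in^2
Rod-side annular area A_ann = π/4 × (9.17² − 6.57²) = 32.14 in^2
t_ext = A_cap·L/Q = 0.8982 s
t_ret = A_ann·L/Q = 0.4371 s
t_cycle = t_ext + t_ret

t ≈ 1.34 s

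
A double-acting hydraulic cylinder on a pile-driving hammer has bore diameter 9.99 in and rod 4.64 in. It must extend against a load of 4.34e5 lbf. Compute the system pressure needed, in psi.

Cap-side area A_cap = π/4 × (9.99 in)² = 78.38 in^2
P = F / A = 4.34e5 lbf / A

P ≈ 5540 psi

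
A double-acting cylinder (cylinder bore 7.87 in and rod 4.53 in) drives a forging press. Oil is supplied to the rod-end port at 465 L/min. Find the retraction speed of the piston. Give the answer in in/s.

v ≈ 14.5 in/s

Rod-side annular area A_ann = π/4 × (7.87² − 4.53²) = 32.53 in^2
Flow into the rod-end port fills the annular volume.
v = Q / A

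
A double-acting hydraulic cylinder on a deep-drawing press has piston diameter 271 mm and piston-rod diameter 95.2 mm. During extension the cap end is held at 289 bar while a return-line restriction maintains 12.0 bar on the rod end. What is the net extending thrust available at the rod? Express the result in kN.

F ≈ 1610 kN

Cap-side area A_cap = π/4 × (271 mm)² = 57680 mm^2
Rod-side annular area A_ann = π/4 × (271² − 95.2²) = 50560 mm^2
Net thrust = P_cap·A_cap − P_rod·A_ann = 1667 kN − 60.67 kN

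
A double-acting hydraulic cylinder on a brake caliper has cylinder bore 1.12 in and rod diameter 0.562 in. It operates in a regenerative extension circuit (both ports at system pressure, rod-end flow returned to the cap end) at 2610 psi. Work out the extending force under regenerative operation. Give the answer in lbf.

With equal pressure on both faces, forces on the annular region cancel; the net push is pressure × rod cross-section.
Rod cross-section A_rod = π/4 × (0.562 in)² = 0.2481 in^2
F = P × A_rod

F ≈ 647 lbf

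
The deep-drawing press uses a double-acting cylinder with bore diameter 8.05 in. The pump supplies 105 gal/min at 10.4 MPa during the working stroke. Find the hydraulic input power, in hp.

Hydraulic power = P × Q

W ≈ 92.4 hp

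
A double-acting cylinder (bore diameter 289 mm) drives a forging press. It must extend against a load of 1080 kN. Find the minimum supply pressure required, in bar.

Cap-side area A_cap = π/4 × (289 mm)² = 65600 mm^2
P = F / A = 1080 kN / A

P ≈ 165 bar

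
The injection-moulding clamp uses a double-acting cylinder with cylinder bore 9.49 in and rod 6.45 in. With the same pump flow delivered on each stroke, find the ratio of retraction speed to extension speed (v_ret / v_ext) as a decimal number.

v_ret/v_ext ≈ 1.86

Cap-side area A_cap = π/4 × (9.49 in)² = 70.73 in^2
Rod-side annular area A_ann = π/4 × (9.49² − 6.45²) = 38.06 in^2
For equal Q, v ∝ 1/A, so v_ret/v_ext = A_cap/A_ann.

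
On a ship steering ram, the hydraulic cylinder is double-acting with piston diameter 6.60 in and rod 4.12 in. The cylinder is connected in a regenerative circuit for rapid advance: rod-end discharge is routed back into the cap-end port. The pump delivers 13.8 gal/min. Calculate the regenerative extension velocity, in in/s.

In regeneration the rod-end outflow joins the pump flow into the cap end, so the net volume the pump must supply per unit advance equals the rod cross-section area.
Rod cross-section A_rod = π/4 × (4.12 in)² = 13.33 in^2
v = Q_pump / A_rod

v ≈ 3.99 in/s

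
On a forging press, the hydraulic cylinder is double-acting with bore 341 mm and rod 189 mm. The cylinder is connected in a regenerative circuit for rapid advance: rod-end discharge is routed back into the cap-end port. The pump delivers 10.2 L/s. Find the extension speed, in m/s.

v ≈ 0.364 m/s

In regeneration the rod-end outflow joins the pump flow into the cap end, so the net volume the pump must supply per unit advance equals the rod cross-section area.
Rod cross-section A_rod = π/4 × (189 mm)² = 28060 mm^2
v = Q_pump / A_rod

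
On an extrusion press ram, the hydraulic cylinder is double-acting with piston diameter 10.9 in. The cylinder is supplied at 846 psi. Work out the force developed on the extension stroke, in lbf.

Cap-side area A_cap = π/4 × (10.9 in)² = 93.31 in^2
F = P × A_cap = 846 psi × A_cap

F ≈ 78900 lbf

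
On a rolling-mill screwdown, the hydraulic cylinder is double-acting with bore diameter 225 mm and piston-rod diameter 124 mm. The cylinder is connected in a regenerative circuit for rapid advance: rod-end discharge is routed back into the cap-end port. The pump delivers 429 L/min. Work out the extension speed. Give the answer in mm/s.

In regeneration the rod-end outflow joins the pump flow into the cap end, so the net volume the pump must supply per unit advance equals the rod cross-section area.
Rod cross-section A_rod = π/4 × (124 mm)² = 12080 mm^2
v = Q_pump / A_rod

v ≈ 592 mm/s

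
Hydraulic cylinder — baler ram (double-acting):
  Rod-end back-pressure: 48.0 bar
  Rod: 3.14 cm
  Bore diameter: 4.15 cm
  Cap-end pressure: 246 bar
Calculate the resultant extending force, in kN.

F ≈ 30.5 kN

Cap-side area A_cap = π/4 × (4.15 cm)² = 13.53 cm^2
Rod-side annular area A_ann = π/4 × (4.15² − 3.14²) = 5.783 cm^2
Net thrust = P_cap·A_cap − P_rod·A_ann = 33.28 kN − 2.776 kN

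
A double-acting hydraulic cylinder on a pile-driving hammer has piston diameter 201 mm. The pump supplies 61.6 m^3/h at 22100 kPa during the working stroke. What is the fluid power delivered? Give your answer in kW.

Hydraulic power = P × Q

W ≈ 378 kW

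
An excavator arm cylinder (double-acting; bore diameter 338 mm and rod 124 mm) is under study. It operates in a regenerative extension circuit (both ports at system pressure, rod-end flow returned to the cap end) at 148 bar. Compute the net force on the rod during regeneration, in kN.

With equal pressure on both faces, forces on the annular region cancel; the net push is pressure × rod cross-section.
Rod cross-section A_rod = π/4 × (124 mm)² = 12080 mm^2
F = P × A_rod

F ≈ 179 kN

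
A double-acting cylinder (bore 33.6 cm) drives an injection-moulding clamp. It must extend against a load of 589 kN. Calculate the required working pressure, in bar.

P ≈ 66.4 bar

Cap-side area A_cap = π/4 × (33.6 cm)² = 886.7 cm^2
P = F / A = 589 kN / A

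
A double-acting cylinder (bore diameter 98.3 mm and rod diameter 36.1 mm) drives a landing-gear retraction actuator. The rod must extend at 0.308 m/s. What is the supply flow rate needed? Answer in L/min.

Cap-side area A_cap = π/4 × (98.3 mm)² = 7589 mm^2
Q = A × v

Q ≈ 140 L/min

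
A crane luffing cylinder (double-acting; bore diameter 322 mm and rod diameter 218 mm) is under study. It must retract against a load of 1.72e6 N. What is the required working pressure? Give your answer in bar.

Rod-side annular area A_ann = π/4 × (322² − 218²) = 44110 mm^2
Retraction: pressure acts on the annular area.
P = F / A = 1.72e6 N / A

P ≈ 390 bar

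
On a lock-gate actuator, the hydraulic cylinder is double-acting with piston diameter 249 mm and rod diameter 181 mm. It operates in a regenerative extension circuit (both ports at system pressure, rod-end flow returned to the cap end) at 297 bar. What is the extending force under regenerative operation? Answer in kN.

With equal pressure on both faces, forces on the annular region cancel; the net push is pressure × rod cross-section.
Rod cross-section A_rod = π/4 × (181 mm)² = 25730 mm^2
F = P × A_rod

F ≈ 764 kN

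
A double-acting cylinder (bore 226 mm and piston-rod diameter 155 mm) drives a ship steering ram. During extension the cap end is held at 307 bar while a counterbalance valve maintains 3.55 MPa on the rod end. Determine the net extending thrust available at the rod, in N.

F ≈ 1.16e6 N

Cap-side area A_cap = π/4 × (226 mm)² = 40110 mm^2
Rod-side annular area A_ann = π/4 × (226² − 155²) = 21250 mm^2
Net thrust = P_cap·A_cap − P_rod·A_ann = 1.232e6 N − 75420 N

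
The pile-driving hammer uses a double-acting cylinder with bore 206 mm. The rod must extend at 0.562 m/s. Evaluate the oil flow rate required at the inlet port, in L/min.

Q ≈ 1120 L/min

Cap-side area A_cap = π/4 × (206 mm)² = 33330 mm^2
Q = A × v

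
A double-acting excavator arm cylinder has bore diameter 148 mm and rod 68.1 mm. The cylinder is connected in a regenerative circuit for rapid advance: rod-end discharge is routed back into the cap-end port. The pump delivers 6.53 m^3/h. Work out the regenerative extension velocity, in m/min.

In regeneration the rod-end outflow joins the pump flow into the cap end, so the net volume the pump must supply per unit advance equals the rod cross-section area.
Rod cross-section A_rod = π/4 × (68.1 mm)² = 3642 mm^2
v = Q_pump / A_rod

v ≈ 29.9 m/min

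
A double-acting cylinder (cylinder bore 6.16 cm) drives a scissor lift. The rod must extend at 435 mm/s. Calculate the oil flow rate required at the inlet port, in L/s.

Q ≈ 1.30 L/s

Cap-side area A_cap = π/4 × (6.16 cm)² = 29.80 cm^2
Q = A × v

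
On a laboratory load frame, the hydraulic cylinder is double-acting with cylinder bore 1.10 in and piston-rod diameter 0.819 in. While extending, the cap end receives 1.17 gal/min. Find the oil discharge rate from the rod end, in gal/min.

Cap-side area A_cap = π/4 × (1.10 in)² = 0.9503 in^2
Rod-side annular area A_ann = π/4 × (1.10² − 0.819²) = 0.4235 in^2
Piston speed v = Q_in/A_cap; rod-end outflow Q_out = v × A_ann = Q_in × A_ann/A_cap.

Q_out ≈ 0.521 gal/min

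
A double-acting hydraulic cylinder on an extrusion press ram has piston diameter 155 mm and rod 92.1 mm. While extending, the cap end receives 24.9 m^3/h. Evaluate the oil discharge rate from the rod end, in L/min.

Q_out ≈ 268 L/min

Cap-side area A_cap = π/4 × (155 mm)² = 18870 mm^2
Rod-side annular area A_ann = π/4 × (155² − 92.1²) = 12210 mm^2
Piston speed v = Q_in/A_cap; rod-end outflow Q_out = v × A_ann = Q_in × A_ann/A_cap.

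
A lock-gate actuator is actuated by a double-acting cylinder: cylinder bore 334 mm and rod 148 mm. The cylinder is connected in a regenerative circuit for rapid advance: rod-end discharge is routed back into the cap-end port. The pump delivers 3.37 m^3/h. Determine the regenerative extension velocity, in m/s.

v ≈ 0.0544 m/s

In regeneration the rod-end outflow joins the pump flow into the cap end, so the net volume the pump must supply per unit advance equals the rod cross-section area.
Rod cross-section A_rod = π/4 × (148 mm)² = 17200 mm^2
v = Q_pump / A_rod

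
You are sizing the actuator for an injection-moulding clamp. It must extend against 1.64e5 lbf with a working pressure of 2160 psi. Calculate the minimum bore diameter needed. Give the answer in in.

D ≈ 9.83 in

Extension force acts on the full piston face: F = P × (π/4)D².
D = √(4F / (πP)) = √(4 × 1.64e5 lbf / (π × 2160 psi))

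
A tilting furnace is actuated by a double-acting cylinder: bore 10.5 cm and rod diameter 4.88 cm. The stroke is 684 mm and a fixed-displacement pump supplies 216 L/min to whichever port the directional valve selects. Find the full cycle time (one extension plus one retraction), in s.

t ≈ 2.94 s

Cap-side area A_cap = π/4 × (10.5 cm)² = 86.59 cm^2
Rod-side annular area A_ann = π/4 × (10.5² − 4.88²) = 67.89 cm^2
t_ext = A_cap·L/Q = 1.645 s
t_ret = A_ann·L/Q = 1.290 s
t_cycle = t_ext + t_ret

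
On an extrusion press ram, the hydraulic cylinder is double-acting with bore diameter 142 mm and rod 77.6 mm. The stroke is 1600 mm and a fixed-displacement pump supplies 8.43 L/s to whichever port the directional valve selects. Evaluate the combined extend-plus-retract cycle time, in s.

t ≈ 5.11 s

Cap-side area A_cap = π/4 × (142 mm)² = 15840 mm^2
Rod-side annular area A_ann = π/4 × (142² − 77.6²) = 11110 mm^2
t_ext = A_cap·L/Q = 3.006 s
t_ret = A_ann·L/Q = 2.108 s
t_cycle = t_ext + t_ret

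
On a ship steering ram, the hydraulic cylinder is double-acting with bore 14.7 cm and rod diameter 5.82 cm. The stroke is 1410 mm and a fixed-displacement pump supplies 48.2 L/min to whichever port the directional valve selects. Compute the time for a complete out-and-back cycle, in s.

Cap-side area A_cap = π/4 × (14.7 cm)² = 169.7 cm^2
Rod-side annular area A_ann = π/4 × (14.7² − 5.82²) = 143.1 cm^2
t_ext = A_cap·L/Q = 29.79 s
t_ret = A_ann·L/Q = 25.12 s
t_cycle = t_ext + t_ret

t ≈ 54.9 s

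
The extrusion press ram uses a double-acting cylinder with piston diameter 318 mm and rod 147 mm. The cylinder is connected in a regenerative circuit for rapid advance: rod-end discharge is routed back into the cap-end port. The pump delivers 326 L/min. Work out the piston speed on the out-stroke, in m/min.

In regeneration the rod-end outflow joins the pump flow into the cap end, so the net volume the pump must supply per unit advance equals the rod cross-section area.
Rod cross-section A_rod = π/4 × (147 mm)² = 16970 mm^2
v = Q_pump / A_rod

v ≈ 19.2 m/min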